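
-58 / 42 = -29 / 21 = -1.38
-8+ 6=-2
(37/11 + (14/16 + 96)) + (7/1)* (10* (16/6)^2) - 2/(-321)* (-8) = 50674079/84744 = 597.97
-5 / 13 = -0.38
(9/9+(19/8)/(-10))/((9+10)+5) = 61/1920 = 0.03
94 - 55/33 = 92.33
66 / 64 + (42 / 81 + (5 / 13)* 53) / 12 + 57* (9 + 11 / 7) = 142783843 / 235872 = 605.34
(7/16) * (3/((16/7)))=147/256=0.57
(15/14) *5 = 75/14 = 5.36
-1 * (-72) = 72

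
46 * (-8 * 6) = -2208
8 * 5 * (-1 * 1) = -40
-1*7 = -7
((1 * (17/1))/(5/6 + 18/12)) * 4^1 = 204/7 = 29.14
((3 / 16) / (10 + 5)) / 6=1 / 480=0.00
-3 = -3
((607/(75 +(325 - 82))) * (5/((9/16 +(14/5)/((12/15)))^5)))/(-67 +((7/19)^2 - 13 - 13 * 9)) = -28721414144/655553296393125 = -0.00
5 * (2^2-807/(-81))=1885/27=69.81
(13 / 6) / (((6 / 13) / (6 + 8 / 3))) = 2197 / 54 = 40.69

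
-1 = -1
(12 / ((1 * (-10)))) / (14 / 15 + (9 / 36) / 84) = -2016 / 1573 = -1.28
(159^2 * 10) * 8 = 2022480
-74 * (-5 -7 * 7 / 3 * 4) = 15614 / 3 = 5204.67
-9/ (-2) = 9/ 2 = 4.50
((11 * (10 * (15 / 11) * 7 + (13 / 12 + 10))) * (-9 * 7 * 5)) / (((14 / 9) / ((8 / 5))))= -379701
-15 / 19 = -0.79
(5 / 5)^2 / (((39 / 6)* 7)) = 2 / 91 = 0.02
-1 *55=-55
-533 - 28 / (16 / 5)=-2167 / 4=-541.75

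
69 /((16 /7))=483 /16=30.19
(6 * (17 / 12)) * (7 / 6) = 119 / 12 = 9.92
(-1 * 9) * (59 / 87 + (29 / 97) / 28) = -6.20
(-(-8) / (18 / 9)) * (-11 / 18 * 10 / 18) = -110 / 81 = -1.36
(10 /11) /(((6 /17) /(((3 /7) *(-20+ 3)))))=-1445 /77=-18.77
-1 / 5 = -0.20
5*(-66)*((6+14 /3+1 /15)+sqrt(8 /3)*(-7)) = -3542+1540*sqrt(6) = 230.21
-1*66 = -66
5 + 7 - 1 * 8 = 4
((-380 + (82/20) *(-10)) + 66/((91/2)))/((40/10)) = -38179/364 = -104.89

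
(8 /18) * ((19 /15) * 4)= 304 /135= 2.25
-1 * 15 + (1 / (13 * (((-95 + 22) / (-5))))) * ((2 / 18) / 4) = -15.00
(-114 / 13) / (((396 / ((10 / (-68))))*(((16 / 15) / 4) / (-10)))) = -2375 / 19448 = -0.12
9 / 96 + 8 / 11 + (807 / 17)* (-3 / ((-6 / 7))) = 999137 / 5984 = 166.97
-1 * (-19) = 19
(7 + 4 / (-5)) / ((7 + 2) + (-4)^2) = 31 / 125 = 0.25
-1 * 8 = -8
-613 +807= 194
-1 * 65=-65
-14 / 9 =-1.56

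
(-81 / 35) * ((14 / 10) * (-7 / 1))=567 / 25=22.68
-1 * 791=-791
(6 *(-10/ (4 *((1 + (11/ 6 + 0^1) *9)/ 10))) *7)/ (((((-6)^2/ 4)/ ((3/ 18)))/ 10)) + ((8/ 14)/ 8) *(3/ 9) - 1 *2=-1649/ 126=-13.09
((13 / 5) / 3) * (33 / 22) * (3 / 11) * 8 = 2.84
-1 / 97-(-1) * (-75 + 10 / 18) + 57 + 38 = 17936 / 873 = 20.55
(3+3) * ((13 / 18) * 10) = 43.33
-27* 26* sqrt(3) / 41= -702* sqrt(3) / 41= -29.66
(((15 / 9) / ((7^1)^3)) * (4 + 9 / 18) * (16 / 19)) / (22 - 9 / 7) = 24 / 26999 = 0.00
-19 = -19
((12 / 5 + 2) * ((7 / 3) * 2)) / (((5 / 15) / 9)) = 554.40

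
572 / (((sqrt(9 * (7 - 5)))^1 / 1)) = 286 * sqrt(2) / 3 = 134.82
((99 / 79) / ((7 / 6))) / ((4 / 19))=5643 / 1106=5.10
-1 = -1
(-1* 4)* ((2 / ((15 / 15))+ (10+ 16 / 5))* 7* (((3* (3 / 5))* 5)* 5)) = -19152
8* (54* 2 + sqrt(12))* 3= 2675.14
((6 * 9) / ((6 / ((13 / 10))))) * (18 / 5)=1053 / 25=42.12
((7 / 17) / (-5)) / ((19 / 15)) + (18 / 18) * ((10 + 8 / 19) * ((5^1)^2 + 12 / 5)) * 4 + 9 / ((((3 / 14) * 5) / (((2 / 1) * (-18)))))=71373 / 85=839.68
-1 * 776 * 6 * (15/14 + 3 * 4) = -426024/7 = -60860.57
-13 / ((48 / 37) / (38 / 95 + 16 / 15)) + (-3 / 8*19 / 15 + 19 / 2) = -1021 / 180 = -5.67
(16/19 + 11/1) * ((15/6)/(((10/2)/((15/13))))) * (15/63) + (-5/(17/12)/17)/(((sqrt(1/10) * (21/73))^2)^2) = -3029.94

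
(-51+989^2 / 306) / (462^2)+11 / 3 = 240446683 / 65313864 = 3.68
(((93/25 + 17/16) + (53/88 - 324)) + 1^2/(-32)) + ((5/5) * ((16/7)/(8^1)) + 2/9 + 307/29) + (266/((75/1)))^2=-39520548113/133980000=-294.97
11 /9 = 1.22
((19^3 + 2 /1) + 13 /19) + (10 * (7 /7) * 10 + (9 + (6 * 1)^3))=136547 /19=7186.68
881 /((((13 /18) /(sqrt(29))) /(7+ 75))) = 1300356 * sqrt(29) /13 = 538663.95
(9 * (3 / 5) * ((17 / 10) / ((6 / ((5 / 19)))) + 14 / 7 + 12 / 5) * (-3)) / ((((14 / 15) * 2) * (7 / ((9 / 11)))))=-4.54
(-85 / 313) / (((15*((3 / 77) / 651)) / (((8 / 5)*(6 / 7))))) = -649264 / 1565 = -414.87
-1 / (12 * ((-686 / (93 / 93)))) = 1 / 8232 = 0.00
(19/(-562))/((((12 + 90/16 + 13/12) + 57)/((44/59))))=-10032/30124043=-0.00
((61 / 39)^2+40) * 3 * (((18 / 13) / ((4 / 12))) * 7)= 8134686 / 2197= 3702.63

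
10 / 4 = 5 / 2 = 2.50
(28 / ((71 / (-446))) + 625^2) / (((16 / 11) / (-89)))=-27139727373 / 1136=-23890605.08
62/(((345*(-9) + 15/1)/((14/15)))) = -434/23175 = -0.02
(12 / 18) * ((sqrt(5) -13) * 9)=-78 + 6 * sqrt(5)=-64.58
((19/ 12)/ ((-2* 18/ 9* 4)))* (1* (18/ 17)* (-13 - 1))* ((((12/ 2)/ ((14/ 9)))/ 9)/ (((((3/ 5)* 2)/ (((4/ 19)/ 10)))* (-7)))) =-3/ 1904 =-0.00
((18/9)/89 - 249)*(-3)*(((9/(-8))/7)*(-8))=598293/623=960.34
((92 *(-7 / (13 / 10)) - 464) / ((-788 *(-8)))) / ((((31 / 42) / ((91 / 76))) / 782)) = -89606643 / 464132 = -193.06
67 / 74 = 0.91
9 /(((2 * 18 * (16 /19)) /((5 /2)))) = 95 /128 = 0.74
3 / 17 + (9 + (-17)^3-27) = -83824 / 17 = -4930.82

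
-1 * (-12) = 12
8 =8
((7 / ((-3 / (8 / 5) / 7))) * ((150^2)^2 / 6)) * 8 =-17640000000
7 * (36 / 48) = 21 / 4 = 5.25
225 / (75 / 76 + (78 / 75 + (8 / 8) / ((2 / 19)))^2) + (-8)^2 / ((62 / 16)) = 1528530106 / 82517753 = 18.52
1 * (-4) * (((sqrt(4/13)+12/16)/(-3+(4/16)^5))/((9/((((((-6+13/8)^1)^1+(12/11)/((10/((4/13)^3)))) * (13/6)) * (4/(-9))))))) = 8655161344 * sqrt(13)/90173481255+1081895168/2312140545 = 0.81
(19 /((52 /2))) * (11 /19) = 11 /26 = 0.42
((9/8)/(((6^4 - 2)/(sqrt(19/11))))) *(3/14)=27 *sqrt(209)/1594208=0.00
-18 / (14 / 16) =-144 / 7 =-20.57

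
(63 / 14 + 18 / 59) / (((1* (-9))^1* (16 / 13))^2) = 1183 / 30208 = 0.04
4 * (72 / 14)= 144 / 7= 20.57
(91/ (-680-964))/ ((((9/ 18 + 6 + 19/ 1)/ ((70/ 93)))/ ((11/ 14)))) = -5005/ 3898746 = -0.00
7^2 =49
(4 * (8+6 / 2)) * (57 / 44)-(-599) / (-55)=2536 / 55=46.11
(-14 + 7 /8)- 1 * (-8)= -41 /8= -5.12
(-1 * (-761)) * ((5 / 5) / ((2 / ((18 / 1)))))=6849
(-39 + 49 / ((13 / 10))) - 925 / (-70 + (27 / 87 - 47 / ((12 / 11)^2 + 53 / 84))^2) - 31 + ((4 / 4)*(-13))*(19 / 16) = -49.34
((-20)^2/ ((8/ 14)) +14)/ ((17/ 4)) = 168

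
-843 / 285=-281 / 95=-2.96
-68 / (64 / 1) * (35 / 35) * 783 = -13311 / 16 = -831.94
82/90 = 41/45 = 0.91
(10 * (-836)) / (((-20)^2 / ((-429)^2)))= -38464569 / 10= -3846456.90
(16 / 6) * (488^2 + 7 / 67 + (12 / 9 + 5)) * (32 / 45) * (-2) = -24508537856 / 27135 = -903207.59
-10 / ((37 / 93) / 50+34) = -46500 / 158137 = -0.29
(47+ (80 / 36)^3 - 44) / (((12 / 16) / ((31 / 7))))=1263188 / 15309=82.51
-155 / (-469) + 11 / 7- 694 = -324594 / 469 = -692.10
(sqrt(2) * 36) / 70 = 18 * sqrt(2) / 35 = 0.73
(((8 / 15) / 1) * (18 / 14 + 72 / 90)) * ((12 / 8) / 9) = 292 / 1575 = 0.19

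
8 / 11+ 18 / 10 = 139 / 55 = 2.53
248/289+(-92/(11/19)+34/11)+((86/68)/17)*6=-154.51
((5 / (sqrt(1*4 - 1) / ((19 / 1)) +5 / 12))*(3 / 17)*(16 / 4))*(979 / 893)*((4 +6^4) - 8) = 5089233600 / 403871 - 642850560*sqrt(3) / 403871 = 9844.19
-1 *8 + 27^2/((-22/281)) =-205025/22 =-9319.32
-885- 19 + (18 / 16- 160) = -8503 / 8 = -1062.88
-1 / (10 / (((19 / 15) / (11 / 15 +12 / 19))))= -361 / 3890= -0.09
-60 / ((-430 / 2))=12 / 43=0.28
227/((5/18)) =4086/5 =817.20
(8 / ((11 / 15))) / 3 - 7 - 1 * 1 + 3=-15 / 11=-1.36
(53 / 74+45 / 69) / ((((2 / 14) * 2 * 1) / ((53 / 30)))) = 864059 / 102120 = 8.46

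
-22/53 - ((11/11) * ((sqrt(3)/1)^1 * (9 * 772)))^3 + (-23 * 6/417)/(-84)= -1006237930176 * sqrt(3) - 127217/309414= -1742855219568.19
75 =75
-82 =-82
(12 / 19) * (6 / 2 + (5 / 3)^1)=2.95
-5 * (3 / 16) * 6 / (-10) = 9 / 16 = 0.56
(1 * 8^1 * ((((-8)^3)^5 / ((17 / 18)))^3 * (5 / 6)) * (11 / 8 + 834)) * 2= -2829353037446295119729423349024569295820742983680 / 4913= -575891112852899474807535800000000000000000000.00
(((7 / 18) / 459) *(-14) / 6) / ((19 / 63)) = -343 / 52326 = -0.01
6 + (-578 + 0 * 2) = -572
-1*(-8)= 8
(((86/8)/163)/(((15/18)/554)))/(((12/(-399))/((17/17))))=-4752489/3260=-1457.82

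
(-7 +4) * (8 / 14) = -12 / 7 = -1.71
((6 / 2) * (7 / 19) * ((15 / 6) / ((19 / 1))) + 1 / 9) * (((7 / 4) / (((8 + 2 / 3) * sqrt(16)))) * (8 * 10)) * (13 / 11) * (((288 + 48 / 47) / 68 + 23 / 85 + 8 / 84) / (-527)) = -645580757 / 60194911788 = -0.01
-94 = -94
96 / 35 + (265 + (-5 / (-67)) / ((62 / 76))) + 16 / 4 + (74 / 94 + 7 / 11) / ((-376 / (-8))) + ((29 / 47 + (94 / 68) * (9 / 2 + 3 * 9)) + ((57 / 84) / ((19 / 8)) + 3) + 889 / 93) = 118508140352087 / 360348824220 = 328.87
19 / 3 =6.33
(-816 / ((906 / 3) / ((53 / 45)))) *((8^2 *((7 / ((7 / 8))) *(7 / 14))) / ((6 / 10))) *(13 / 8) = -2998528 / 1359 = -2206.42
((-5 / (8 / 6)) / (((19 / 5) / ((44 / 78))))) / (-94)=275 / 46436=0.01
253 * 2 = 506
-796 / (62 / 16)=-205.42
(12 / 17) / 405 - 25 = -57371 / 2295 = -25.00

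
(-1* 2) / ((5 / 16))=-32 / 5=-6.40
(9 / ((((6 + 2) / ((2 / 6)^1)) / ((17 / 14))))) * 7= 51 / 16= 3.19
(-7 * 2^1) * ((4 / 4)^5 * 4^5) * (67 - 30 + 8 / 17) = -9132032 / 17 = -537178.35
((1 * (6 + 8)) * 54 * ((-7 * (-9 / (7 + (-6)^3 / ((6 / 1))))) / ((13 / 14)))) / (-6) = 111132 / 377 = 294.78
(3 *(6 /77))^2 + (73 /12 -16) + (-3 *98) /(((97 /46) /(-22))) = 21100460833 /6901356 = 3057.44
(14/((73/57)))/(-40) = -399/1460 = -0.27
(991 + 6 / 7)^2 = 48205249 / 49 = 983780.59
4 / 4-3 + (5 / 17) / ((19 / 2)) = -636 / 323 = -1.97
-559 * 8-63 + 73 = -4462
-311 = -311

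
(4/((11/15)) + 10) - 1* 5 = 115/11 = 10.45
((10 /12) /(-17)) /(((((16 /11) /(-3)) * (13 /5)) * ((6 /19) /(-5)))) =-26125 /42432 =-0.62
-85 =-85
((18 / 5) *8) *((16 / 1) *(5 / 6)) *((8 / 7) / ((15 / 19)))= 19456 / 35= 555.89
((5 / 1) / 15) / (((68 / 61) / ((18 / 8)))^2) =100467 / 73984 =1.36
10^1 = 10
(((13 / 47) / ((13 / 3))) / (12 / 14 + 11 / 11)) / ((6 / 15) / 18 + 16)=135 / 62933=0.00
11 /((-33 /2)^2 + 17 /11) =484 /12047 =0.04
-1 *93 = -93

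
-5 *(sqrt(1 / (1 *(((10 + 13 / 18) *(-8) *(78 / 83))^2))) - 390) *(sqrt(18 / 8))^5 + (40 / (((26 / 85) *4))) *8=9678801865 / 642304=15068.88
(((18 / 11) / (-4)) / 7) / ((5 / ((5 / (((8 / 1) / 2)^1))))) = -9 / 616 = -0.01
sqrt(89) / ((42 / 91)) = 13*sqrt(89) / 6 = 20.44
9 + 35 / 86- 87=-6673 / 86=-77.59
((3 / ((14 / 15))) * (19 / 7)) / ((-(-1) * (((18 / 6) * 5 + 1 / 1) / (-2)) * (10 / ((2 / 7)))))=-171 / 5488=-0.03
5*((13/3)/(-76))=-65/228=-0.29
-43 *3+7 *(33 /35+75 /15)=-437 /5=-87.40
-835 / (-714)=835 / 714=1.17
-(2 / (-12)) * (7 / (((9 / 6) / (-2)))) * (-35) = 490 / 9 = 54.44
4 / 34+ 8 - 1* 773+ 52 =-712.88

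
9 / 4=2.25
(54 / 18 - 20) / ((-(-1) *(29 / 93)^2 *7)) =-147033 / 5887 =-24.98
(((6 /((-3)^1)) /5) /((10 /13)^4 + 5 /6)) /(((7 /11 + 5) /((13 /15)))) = -8168446 /157173875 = -0.05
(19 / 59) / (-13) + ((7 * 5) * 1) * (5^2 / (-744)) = -685261 / 570648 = -1.20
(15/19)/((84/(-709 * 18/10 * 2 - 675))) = -16137/532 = -30.33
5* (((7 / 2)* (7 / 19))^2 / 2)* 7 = 84035 / 2888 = 29.10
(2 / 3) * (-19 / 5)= -2.53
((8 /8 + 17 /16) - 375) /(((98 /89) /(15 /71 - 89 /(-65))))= -21283371 /39760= -535.30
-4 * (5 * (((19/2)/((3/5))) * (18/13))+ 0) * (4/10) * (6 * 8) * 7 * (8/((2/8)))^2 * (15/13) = -11766988800/169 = -69627152.66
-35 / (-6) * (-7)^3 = -12005 / 6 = -2000.83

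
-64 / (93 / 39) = -832 / 31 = -26.84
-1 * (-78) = 78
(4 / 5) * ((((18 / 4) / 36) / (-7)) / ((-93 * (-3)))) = -1 / 19530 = -0.00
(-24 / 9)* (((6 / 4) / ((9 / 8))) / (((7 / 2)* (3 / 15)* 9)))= -320 / 567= -0.56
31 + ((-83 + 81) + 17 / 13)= 394 / 13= 30.31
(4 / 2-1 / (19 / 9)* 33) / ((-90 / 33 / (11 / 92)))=31339 / 52440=0.60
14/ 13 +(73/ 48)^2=101533/ 29952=3.39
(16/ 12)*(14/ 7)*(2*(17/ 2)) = 136/ 3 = 45.33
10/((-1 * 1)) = -10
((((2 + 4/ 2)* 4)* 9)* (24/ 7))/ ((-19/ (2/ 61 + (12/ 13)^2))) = -31525632/ 1371097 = -22.99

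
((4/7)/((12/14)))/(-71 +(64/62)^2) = -1922/201621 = -0.01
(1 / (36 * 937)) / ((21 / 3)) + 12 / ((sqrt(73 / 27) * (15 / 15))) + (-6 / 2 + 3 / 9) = -629663 / 236124 + 36 * sqrt(219) / 73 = 4.63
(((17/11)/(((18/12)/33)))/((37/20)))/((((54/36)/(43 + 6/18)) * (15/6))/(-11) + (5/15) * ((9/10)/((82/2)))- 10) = -159473600/86777173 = -1.84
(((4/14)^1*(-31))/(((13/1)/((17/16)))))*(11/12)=-5797/8736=-0.66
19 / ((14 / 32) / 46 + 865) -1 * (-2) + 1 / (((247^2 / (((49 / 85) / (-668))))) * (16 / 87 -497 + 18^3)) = 2069809085211264826999 / 1023662134111065360340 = 2.02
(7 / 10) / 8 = 7 / 80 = 0.09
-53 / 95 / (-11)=53 / 1045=0.05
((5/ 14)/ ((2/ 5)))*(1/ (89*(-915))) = -5/ 456036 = -0.00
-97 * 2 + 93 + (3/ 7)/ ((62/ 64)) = -21821/ 217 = -100.56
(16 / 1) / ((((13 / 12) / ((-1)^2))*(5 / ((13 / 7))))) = 192 / 35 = 5.49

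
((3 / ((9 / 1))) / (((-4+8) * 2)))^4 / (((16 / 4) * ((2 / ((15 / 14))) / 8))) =5 / 1548288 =0.00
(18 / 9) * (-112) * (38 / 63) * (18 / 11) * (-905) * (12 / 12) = 2200960 / 11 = 200087.27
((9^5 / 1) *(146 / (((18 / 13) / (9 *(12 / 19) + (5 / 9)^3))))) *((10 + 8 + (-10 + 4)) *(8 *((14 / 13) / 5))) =71618129856 / 95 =753875051.12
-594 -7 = -601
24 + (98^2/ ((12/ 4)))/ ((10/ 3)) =4922/ 5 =984.40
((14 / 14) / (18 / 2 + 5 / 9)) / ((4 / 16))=18 / 43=0.42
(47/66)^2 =2209/4356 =0.51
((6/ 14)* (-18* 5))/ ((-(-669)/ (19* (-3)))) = 3.29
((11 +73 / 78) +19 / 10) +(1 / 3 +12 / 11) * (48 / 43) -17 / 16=21196709 / 1475760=14.36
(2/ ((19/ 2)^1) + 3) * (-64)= -3904/ 19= -205.47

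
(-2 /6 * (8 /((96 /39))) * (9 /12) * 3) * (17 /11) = -663 /176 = -3.77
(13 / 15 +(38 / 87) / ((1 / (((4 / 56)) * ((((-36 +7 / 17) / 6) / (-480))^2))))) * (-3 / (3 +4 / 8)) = -0.74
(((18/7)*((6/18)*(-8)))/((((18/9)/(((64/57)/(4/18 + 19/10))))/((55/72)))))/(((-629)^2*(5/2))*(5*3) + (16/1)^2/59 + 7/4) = -8307200/88946681162661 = -0.00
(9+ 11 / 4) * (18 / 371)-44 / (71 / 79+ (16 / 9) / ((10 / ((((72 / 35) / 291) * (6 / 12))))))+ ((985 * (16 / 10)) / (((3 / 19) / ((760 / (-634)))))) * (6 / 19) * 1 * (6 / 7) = -2797409201193807 / 851052000442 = -3287.00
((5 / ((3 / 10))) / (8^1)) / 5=5 / 12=0.42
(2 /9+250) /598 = 1126 /2691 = 0.42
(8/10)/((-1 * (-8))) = 1/10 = 0.10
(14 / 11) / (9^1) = 14 / 99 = 0.14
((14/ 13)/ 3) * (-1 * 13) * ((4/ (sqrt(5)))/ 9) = -56 * sqrt(5)/ 135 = -0.93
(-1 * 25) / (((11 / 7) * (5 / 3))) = -105 / 11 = -9.55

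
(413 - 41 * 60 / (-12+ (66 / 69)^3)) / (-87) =-21458212 / 2943993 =-7.29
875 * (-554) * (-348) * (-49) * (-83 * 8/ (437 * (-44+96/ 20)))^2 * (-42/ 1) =521607206.41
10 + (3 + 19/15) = 214/15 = 14.27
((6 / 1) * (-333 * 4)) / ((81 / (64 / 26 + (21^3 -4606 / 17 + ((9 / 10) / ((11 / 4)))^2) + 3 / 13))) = -593179121328 / 668525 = -887295.35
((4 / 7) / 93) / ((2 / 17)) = 34 / 651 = 0.05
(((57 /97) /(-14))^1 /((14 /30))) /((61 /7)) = -855 /82838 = -0.01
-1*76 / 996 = -19 / 249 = -0.08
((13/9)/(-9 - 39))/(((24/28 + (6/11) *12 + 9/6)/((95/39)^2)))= -694925/34647912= -0.02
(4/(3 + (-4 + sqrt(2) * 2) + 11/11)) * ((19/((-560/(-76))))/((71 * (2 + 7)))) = 361 * sqrt(2)/89460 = 0.01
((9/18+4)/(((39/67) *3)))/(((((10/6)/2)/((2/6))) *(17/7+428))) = 469/195845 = 0.00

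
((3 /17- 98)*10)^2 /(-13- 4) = -276556900 /4913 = -56290.84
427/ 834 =0.51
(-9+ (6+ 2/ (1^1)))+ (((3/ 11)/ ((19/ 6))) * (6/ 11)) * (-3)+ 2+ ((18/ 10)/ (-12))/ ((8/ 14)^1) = 109721/ 183920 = 0.60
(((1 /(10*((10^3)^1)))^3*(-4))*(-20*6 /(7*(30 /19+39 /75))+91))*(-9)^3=421426881 /1744750000000000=0.00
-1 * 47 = -47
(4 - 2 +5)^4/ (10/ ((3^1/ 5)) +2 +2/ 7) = 50421/ 398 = 126.69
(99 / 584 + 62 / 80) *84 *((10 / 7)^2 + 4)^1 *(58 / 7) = 10146288 / 2555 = 3971.15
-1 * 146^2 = -21316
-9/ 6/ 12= -1/ 8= -0.12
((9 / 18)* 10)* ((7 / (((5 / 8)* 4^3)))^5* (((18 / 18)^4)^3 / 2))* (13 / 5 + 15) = 184877 / 25600000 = 0.01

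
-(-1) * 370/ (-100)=-37/ 10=-3.70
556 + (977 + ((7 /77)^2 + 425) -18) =234741 /121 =1940.01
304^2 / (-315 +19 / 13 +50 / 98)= -58868992 / 199399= -295.23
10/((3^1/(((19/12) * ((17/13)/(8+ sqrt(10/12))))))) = 12920/14781 - 1615 * sqrt(30)/88686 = 0.77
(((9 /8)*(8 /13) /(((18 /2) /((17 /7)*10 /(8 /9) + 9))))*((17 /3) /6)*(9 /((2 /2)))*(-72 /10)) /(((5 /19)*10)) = -2956419 /45500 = -64.98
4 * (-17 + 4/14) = -468/7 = -66.86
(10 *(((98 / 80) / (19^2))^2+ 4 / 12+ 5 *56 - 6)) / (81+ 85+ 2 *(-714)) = -171606700003 / 78943248960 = -2.17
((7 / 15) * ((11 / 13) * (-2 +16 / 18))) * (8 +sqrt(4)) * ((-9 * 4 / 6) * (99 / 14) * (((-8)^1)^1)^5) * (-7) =555089920 / 13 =42699224.62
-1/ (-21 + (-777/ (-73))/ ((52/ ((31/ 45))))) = 0.05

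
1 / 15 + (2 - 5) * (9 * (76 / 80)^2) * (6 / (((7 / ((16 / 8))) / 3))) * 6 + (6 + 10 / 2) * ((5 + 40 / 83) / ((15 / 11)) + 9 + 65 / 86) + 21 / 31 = -34829938909 / 58085475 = -599.63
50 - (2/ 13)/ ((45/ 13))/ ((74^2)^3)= 184732301447999/ 3694646028960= 50.00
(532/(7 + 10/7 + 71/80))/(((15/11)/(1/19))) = 34496/15651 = 2.20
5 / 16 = 0.31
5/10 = 1/2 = 0.50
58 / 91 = 0.64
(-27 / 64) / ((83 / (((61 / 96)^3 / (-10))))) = 226981 / 1740636160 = 0.00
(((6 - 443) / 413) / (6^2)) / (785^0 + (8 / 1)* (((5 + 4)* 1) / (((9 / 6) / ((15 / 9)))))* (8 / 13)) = -0.00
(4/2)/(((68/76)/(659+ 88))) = 28386/17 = 1669.76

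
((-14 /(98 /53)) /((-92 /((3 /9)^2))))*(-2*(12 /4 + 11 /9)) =-1007 /13041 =-0.08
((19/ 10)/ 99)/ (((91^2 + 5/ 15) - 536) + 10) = 19/ 7677780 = 0.00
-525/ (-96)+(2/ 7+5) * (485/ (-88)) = -58305/ 2464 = -23.66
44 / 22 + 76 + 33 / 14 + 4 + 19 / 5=6171 / 70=88.16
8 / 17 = 0.47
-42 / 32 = -21 / 16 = -1.31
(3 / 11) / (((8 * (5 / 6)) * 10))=9 / 2200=0.00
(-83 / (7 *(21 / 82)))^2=46321636 / 21609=2143.63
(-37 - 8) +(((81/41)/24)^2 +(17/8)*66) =10248105/107584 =95.26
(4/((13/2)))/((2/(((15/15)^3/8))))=1/26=0.04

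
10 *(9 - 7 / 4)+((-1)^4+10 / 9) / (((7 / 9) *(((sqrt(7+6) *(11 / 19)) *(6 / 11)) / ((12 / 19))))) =38 *sqrt(13) / 91+145 / 2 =74.01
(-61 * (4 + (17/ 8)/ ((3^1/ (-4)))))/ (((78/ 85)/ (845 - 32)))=-9835945/ 156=-63050.93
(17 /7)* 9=153 /7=21.86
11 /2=5.50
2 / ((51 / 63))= 42 / 17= 2.47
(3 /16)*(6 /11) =9 /88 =0.10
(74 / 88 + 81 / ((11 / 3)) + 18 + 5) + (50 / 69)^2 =9731981 / 209484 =46.46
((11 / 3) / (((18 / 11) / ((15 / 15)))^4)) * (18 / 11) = 14641 / 17496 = 0.84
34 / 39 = 0.87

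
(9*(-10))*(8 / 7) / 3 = -240 / 7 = -34.29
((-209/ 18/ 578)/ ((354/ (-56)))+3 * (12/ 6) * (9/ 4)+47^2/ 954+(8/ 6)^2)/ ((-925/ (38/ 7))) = -3263086714/ 31597975395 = -0.10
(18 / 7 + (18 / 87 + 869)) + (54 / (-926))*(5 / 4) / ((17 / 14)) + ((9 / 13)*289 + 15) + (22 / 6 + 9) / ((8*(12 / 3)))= 1083967868779 / 997035312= 1087.19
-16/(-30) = 8/15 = 0.53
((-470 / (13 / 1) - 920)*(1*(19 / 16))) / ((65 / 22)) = -384.30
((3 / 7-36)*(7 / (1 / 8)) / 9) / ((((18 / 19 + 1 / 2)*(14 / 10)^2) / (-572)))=6560320 / 147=44628.03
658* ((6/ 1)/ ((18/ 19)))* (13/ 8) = 81263/ 12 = 6771.92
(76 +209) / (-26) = -285 / 26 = -10.96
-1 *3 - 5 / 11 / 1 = -3.45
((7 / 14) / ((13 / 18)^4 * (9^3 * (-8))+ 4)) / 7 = -9 / 199423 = -0.00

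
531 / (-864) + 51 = 4837 / 96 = 50.39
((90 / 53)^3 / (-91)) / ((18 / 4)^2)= -36000 / 13547807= -0.00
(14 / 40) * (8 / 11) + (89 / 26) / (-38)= 8937 / 54340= 0.16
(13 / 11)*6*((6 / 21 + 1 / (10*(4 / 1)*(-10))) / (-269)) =-30927 / 4142600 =-0.01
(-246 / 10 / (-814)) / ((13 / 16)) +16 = 424264 / 26455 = 16.04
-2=-2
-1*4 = -4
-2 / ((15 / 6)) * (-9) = 36 / 5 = 7.20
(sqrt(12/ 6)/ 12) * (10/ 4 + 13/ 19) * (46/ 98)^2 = 64009 * sqrt(2)/ 1094856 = 0.08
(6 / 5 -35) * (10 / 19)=-338 / 19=-17.79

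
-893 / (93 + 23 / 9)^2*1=-72333 / 739600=-0.10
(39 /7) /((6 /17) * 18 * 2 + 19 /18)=0.40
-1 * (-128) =128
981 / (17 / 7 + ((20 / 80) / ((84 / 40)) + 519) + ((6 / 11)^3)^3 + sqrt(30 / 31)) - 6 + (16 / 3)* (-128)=-686.79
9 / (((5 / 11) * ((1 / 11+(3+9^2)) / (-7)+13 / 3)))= -22869 / 8870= -2.58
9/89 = 0.10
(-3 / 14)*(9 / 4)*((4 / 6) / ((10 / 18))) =-81 / 140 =-0.58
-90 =-90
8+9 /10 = 89 /10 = 8.90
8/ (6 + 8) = 4/ 7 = 0.57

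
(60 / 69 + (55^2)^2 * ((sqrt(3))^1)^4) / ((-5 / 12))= -4546030548 / 23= -197653502.09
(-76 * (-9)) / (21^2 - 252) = 76 / 21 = 3.62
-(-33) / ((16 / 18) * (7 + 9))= 297 / 128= 2.32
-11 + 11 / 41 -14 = -1014 / 41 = -24.73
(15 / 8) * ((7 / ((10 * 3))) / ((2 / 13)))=91 / 32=2.84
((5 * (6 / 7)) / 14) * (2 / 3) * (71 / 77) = 710 / 3773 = 0.19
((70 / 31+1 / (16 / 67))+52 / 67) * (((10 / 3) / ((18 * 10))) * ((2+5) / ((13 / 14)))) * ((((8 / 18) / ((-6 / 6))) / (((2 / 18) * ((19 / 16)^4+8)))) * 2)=-128445743104 / 159075878481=-0.81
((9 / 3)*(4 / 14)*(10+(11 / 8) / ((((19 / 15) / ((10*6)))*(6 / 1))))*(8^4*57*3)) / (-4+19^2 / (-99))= -1637435.71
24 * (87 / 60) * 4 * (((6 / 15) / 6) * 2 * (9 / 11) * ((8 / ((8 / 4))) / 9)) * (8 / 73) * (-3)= -44544 / 20075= -2.22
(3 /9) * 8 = 8 /3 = 2.67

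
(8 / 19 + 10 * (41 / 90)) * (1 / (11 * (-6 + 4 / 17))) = -0.08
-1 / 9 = -0.11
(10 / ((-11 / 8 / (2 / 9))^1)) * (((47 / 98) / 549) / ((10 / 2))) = -752 / 2663199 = -0.00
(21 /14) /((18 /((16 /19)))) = 4 /57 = 0.07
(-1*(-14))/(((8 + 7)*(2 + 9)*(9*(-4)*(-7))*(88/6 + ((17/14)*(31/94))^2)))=865928/38132251245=0.00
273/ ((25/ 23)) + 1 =252.16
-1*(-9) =9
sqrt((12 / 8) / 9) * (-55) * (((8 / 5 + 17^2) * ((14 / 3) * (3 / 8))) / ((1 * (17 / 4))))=-111881 * sqrt(6) / 102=-2686.78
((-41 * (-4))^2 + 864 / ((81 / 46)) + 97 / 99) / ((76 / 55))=13556885 / 684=19820.01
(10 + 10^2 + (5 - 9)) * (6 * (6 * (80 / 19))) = 305280 / 19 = 16067.37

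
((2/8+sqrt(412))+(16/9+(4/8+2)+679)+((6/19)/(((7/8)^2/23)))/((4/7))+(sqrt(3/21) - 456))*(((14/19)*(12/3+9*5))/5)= 98*sqrt(7)/95+1372*sqrt(103)/95+57275659/32490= 1912.17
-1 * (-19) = 19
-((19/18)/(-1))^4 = -1.24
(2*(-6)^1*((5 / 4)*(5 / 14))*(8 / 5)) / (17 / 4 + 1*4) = -80 / 77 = -1.04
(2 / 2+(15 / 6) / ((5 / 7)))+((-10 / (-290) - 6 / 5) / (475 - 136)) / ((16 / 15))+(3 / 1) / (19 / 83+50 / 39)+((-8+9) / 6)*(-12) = 1149452853 / 256444912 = 4.48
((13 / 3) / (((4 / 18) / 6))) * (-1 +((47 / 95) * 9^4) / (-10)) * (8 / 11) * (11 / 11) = -144760356 / 5225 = -27705.33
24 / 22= 12 / 11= 1.09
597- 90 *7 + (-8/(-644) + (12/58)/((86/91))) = -6578864/200767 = -32.77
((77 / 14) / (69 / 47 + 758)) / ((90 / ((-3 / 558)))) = -47 / 108642600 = -0.00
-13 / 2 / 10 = -13 / 20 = -0.65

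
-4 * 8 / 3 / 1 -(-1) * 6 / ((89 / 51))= -1930 / 267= -7.23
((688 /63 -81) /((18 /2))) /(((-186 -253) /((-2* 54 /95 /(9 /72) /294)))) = -14128 /25748667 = -0.00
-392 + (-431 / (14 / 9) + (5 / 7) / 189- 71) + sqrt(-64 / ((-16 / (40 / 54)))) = -738.35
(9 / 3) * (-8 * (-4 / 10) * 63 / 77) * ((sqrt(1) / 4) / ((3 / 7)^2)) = 588 / 55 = 10.69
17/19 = 0.89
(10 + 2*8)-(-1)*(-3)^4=107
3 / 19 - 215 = -4082 / 19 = -214.84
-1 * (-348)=348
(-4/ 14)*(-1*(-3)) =-6/ 7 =-0.86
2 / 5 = 0.40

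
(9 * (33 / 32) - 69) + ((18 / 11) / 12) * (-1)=-59.86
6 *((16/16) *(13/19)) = 78/19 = 4.11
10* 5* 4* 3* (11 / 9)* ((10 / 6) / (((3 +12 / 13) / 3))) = 934.64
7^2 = 49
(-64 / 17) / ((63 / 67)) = -4288 / 1071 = -4.00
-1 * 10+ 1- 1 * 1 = -10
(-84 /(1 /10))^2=705600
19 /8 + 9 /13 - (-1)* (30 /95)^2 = 118903 /37544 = 3.17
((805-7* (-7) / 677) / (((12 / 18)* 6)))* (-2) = -272517 / 677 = -402.54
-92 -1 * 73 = -165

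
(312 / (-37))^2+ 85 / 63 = 6249037 / 86247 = 72.46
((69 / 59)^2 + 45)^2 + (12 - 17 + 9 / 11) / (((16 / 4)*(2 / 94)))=2100.83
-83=-83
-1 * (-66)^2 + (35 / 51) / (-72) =-15995267 / 3672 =-4356.01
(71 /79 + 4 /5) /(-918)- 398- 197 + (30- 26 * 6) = -261442481 /362610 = -721.00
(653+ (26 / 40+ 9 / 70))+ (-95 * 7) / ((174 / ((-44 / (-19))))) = 7855223 / 12180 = 644.93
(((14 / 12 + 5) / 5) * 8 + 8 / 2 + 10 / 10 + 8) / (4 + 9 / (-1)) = -343 / 75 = -4.57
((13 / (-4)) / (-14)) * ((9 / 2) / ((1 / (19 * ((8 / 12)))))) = 741 / 56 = 13.23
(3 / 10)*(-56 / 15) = -28 / 25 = -1.12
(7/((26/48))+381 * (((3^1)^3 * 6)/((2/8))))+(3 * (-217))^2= 8719125/13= 670701.92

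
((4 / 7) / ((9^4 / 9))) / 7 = 4 / 35721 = 0.00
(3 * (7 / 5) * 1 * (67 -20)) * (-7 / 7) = -987 / 5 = -197.40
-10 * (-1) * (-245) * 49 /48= -60025 /24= -2501.04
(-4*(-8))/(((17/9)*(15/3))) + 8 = 968/85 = 11.39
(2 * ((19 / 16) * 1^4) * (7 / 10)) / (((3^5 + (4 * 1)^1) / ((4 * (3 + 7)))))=7 / 26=0.27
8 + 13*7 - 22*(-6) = 231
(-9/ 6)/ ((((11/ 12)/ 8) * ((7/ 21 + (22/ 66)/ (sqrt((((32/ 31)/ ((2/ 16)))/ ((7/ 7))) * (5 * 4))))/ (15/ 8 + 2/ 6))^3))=-3040.17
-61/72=-0.85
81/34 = 2.38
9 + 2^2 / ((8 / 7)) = 25 / 2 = 12.50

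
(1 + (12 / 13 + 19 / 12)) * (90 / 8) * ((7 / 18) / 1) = 19145 / 1248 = 15.34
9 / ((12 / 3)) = 9 / 4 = 2.25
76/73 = 1.04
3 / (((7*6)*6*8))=1 / 672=0.00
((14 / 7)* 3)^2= 36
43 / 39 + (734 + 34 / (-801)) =7654181 / 10413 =735.06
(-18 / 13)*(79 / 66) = -237 / 143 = -1.66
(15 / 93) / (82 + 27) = 5 / 3379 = 0.00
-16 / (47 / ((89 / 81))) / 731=-1424 / 2782917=-0.00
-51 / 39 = -17 / 13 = -1.31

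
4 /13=0.31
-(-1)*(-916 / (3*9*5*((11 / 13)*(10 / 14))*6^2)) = -0.31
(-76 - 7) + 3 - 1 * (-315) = 235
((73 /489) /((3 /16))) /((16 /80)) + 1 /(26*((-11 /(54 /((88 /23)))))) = 3.93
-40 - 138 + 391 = 213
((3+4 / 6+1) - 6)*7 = -28 / 3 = -9.33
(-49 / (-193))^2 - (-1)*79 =2945072 / 37249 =79.06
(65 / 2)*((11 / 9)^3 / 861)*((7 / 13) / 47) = 6655 / 8428698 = 0.00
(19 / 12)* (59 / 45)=2.08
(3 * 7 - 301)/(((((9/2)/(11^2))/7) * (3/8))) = -3794560/27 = -140539.26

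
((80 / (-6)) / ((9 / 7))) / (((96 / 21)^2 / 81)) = -5145 / 128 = -40.20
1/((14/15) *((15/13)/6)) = 39/7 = 5.57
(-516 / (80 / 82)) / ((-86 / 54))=3321 / 10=332.10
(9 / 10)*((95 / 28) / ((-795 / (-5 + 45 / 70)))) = 3477 / 207760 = 0.02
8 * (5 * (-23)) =-920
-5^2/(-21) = 1.19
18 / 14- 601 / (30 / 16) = -33521 / 105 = -319.25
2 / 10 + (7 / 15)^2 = 94 / 225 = 0.42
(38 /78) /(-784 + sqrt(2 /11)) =-81928 /131843673-19 *sqrt(22) /263687346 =-0.00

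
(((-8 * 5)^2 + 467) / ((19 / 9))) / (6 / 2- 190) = -18603 / 3553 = -5.24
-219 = -219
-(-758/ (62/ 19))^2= -51854401/ 961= -53958.79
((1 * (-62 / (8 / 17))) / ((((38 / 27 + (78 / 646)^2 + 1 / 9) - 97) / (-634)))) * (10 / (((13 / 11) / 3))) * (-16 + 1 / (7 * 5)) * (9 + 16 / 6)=4138549.85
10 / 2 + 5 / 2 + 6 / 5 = 87 / 10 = 8.70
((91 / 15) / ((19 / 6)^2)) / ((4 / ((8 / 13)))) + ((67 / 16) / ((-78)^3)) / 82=104598732697 / 1123815064320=0.09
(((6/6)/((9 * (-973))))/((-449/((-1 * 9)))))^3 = -1/83383005271258133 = -0.00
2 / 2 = 1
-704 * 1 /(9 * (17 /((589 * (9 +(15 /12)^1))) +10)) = -8500448 /1087011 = -7.82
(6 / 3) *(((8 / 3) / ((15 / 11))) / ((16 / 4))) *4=176 / 45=3.91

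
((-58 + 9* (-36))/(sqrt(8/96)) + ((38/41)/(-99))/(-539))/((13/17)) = 646/28441413-12988* sqrt(3)/13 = -1730.45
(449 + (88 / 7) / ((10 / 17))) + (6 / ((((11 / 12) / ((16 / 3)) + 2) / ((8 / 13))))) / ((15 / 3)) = 5954029 / 12649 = 470.71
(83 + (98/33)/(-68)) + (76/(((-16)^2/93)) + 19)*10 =9856547/17952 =549.05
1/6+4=25/6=4.17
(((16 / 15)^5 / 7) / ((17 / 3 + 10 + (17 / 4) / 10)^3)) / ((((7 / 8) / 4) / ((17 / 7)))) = 0.00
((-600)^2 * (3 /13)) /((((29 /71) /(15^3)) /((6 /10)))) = 155277000000 /377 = 411875331.56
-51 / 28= -1.82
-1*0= 0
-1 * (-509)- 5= 504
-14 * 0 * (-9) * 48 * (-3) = 0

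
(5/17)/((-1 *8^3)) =-5/8704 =-0.00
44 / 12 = 11 / 3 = 3.67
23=23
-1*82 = -82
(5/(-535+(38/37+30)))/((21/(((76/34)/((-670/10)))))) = 7030/446017593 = 0.00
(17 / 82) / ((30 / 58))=493 / 1230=0.40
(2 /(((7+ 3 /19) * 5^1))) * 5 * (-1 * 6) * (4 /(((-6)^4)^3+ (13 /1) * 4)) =-57 /18502650298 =-0.00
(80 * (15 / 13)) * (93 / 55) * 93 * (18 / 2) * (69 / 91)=1289046960 / 13013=99058.40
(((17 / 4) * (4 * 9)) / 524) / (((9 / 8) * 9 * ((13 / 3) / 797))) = 27098 / 5109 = 5.30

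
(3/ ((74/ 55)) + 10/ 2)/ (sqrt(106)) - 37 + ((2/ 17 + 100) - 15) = 535 * sqrt(106)/ 7844 + 818/ 17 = 48.82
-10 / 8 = -5 / 4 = -1.25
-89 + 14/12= -527/6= -87.83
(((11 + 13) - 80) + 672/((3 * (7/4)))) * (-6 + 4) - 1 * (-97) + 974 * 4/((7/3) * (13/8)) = 89227/91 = 980.52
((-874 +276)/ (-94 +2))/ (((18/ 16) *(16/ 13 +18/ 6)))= 676/ 495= 1.37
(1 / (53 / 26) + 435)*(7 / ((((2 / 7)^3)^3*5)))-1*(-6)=6519812036249 / 135680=48052859.94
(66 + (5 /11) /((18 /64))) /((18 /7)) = 23429 /891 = 26.30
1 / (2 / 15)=15 / 2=7.50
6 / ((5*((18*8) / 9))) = 3 / 40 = 0.08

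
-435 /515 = -87 /103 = -0.84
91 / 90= 1.01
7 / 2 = 3.50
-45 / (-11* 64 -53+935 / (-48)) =0.06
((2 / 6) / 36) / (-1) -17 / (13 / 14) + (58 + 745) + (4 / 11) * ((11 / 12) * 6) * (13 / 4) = 1110821 / 1404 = 791.18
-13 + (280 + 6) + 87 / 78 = 7127 / 26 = 274.12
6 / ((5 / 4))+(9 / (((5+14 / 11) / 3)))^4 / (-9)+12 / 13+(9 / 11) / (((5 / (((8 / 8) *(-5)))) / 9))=-7959655128 / 200086315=-39.78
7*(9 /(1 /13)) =819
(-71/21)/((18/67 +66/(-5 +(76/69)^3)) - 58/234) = 223289731587/1188360835333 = 0.19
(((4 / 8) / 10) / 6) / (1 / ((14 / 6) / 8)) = 7 / 2880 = 0.00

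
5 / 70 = 1 / 14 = 0.07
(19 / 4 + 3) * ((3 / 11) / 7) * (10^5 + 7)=9300651 / 308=30196.92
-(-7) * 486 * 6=20412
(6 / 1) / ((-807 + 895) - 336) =-3 / 124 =-0.02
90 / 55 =18 / 11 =1.64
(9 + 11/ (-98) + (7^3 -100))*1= 24685/ 98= 251.89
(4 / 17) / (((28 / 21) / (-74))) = -222 / 17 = -13.06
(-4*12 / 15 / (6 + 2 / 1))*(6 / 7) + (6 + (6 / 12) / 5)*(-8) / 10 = -914 / 175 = -5.22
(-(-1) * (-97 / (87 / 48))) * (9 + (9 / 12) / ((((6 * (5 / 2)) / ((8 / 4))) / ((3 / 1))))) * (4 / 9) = -221.20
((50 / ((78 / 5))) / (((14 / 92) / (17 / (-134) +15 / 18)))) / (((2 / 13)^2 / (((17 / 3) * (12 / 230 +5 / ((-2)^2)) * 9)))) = 234972725 / 5628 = 41750.66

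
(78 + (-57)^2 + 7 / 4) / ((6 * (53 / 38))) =252985 / 636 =397.78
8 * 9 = 72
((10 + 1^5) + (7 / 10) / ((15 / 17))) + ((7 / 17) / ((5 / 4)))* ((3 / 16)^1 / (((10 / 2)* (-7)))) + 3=75437 / 5100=14.79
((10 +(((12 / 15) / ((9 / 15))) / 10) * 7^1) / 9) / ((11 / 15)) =164 / 99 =1.66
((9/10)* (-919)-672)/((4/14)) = -104937/20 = -5246.85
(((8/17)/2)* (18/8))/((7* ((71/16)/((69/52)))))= 2484/109837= 0.02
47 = 47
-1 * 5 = -5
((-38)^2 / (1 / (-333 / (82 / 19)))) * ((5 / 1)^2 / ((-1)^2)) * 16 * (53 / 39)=-32281197600 / 533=-60565098.69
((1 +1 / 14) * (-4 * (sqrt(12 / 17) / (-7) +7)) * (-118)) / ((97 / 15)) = 53100 / 97 - 106200 * sqrt(51) / 80801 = 538.04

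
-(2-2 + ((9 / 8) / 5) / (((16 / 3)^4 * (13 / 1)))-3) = 102235431 / 34078720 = 3.00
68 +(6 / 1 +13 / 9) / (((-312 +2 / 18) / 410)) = 58.21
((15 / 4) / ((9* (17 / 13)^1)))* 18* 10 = 975 / 17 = 57.35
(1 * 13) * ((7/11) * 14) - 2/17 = 21636/187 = 115.70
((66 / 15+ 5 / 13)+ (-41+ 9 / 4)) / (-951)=8831 / 247260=0.04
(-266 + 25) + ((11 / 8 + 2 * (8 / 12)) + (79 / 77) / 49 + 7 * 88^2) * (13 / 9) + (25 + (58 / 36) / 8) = 127279400957 / 1629936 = 78088.59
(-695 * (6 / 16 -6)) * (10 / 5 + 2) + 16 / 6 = 93841 / 6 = 15640.17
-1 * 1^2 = -1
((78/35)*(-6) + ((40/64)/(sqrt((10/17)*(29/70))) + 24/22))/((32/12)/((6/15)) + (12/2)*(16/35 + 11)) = -7092/43549 + 525*sqrt(3451)/1836976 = -0.15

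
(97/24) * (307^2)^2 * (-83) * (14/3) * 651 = -108632832226135469/12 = -9052736018844622.42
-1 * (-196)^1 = 196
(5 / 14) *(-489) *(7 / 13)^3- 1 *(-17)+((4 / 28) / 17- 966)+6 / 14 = -510247121 / 522886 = -975.83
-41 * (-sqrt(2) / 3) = 41 * sqrt(2) / 3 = 19.33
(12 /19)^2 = 144 /361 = 0.40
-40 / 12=-10 / 3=-3.33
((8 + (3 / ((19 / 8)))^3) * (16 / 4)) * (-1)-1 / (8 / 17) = -2314875 / 54872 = -42.19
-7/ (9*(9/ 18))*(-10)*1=140/ 9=15.56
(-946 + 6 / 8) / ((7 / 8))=-7562 / 7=-1080.29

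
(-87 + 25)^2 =3844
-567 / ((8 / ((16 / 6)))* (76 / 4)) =-189 / 19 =-9.95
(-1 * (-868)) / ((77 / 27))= 3348 / 11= 304.36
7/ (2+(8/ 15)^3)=3.25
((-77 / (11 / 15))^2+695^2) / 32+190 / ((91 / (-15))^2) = 2046298025 / 132496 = 15444.22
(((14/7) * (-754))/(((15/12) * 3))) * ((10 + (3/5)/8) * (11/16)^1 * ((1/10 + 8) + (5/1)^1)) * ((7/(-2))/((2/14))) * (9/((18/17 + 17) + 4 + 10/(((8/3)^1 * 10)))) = 182370831643/508500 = 358644.70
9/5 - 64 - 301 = -1816/5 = -363.20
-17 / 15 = -1.13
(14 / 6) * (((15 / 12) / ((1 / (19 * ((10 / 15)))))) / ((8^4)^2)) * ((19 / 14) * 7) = 12635 / 603979776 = 0.00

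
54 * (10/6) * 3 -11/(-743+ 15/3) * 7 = 199337/738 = 270.10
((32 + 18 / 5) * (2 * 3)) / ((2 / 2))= 1068 / 5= 213.60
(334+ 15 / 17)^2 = 32410249 / 289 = 112146.19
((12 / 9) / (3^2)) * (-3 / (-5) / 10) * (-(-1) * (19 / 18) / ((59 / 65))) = 247 / 23895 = 0.01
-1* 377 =-377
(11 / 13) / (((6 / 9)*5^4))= 33 / 16250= 0.00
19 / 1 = 19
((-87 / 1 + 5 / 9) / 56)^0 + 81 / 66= 49 / 22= 2.23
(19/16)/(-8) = -19/128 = -0.15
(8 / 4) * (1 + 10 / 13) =46 / 13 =3.54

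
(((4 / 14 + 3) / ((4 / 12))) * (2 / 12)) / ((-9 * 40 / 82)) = -943 / 2520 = -0.37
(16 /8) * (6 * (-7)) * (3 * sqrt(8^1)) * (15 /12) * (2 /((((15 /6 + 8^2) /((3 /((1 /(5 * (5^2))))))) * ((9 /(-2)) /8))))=240000 * sqrt(2) /19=17863.75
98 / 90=1.09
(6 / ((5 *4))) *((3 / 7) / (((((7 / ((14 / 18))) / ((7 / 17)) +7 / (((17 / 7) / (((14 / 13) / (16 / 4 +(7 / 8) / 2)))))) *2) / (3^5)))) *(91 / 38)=3122775747 / 1882941800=1.66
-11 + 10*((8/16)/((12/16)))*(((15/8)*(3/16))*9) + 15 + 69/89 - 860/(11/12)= -28580935/31328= -912.31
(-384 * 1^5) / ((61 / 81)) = -31104 / 61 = -509.90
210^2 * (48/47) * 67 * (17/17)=141825600/47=3017565.96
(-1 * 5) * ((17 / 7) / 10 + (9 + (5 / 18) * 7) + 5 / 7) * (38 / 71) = -142462 / 4473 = -31.85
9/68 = 0.13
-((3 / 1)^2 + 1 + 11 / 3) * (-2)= 82 / 3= 27.33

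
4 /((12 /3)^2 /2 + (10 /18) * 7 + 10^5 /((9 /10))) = 4 /111123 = 0.00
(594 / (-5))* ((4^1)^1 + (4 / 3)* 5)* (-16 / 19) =101376 / 95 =1067.12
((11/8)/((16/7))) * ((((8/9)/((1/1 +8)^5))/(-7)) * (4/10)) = -11/21257640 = -0.00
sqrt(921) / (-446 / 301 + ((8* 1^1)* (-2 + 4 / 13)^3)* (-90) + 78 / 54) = 5951673* sqrt(921) / 20768489143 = 0.01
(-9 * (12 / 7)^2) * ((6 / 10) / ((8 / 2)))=-972 / 245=-3.97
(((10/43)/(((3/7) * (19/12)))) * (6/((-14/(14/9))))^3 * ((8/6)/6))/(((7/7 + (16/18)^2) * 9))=-896/639711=-0.00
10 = 10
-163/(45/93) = -5053/15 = -336.87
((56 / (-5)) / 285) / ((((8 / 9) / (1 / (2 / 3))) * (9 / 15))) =-21 / 190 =-0.11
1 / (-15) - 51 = -766 / 15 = -51.07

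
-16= -16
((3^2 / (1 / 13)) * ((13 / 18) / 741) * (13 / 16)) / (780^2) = 1 / 6566400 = 0.00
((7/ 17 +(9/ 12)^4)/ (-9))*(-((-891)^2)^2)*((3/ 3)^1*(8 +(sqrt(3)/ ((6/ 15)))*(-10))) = 221916986289801/ 544-5547924657245025*sqrt(3)/ 4352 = -1800080765761.52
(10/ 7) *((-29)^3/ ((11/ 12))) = -2926680/ 77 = -38008.83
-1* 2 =-2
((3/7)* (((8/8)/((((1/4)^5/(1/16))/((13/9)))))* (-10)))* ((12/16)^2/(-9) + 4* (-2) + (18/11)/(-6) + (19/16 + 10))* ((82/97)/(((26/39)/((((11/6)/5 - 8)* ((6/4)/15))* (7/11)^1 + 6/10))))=-201744764/1232385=-163.70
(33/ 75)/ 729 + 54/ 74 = 492482/ 674325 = 0.73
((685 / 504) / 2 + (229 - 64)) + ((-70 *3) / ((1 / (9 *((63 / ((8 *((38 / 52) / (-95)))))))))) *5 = 9752000005 / 1008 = 9674603.18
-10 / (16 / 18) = -45 / 4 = -11.25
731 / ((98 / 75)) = 54825 / 98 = 559.44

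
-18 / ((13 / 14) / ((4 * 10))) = -10080 / 13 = -775.38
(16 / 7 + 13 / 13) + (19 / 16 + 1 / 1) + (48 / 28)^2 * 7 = 2917 / 112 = 26.04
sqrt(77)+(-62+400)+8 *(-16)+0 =sqrt(77)+210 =218.77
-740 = -740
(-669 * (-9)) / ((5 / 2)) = 12042 / 5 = 2408.40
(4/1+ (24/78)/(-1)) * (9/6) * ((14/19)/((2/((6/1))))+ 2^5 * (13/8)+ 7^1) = 83736/247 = 339.01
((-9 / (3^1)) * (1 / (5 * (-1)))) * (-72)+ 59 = 79 / 5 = 15.80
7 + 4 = 11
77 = 77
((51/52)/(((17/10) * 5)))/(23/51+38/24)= 306/5395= 0.06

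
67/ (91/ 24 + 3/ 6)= 1608/ 103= 15.61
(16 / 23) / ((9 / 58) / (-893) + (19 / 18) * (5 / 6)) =44750016 / 56573767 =0.79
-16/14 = -8/7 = -1.14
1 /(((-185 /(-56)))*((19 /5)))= 56 /703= 0.08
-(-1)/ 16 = 1/ 16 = 0.06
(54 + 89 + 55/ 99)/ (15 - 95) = -323/ 180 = -1.79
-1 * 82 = -82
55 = 55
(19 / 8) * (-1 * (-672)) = 1596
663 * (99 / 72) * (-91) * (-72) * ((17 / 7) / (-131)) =-14505777 / 131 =-110731.12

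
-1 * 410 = -410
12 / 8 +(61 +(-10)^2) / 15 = 367 / 30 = 12.23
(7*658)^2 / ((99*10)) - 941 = 10141823 / 495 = 20488.53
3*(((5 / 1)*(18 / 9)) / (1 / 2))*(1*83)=4980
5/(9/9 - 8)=-5/7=-0.71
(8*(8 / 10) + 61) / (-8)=-337 / 40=-8.42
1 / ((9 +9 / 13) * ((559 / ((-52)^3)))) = -70304 / 2709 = -25.95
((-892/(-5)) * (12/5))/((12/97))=3460.96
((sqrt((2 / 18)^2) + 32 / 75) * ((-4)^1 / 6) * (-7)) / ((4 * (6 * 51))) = 847 / 413100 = 0.00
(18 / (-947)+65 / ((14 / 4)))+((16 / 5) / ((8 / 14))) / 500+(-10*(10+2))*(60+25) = -42182963597 / 4143125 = -10181.44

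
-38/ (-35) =38/ 35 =1.09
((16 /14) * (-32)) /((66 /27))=-1152 /77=-14.96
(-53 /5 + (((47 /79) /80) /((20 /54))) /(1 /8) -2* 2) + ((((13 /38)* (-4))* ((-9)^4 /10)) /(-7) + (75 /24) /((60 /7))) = 2879389553 /25216800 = 114.19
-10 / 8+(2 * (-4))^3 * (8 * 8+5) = -141317 / 4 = -35329.25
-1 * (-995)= 995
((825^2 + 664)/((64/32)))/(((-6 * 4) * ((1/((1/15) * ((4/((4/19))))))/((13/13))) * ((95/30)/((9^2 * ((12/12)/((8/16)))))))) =-18394803/20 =-919740.15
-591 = -591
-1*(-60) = 60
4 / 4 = 1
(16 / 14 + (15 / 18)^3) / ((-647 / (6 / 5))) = -2603 / 815220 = -0.00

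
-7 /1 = -7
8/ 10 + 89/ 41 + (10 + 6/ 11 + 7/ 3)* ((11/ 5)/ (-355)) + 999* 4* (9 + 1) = 39962.89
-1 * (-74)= 74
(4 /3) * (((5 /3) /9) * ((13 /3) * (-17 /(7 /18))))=-8840 /189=-46.77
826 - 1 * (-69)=895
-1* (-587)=587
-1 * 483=-483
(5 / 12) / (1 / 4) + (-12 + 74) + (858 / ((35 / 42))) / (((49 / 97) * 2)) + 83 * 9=1344874 / 735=1829.76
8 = 8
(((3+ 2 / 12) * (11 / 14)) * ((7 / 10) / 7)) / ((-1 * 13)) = -209 / 10920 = -0.02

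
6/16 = 3/8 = 0.38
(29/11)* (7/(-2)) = -203/22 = -9.23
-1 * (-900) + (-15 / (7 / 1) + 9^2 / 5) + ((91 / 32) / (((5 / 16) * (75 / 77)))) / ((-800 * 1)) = 3838990951 / 4200000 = 914.05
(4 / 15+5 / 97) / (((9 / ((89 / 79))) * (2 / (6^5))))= 154.87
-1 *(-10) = 10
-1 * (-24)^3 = 13824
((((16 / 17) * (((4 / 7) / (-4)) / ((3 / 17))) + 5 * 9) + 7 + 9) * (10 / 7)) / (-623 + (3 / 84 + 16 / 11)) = -22264 / 160797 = -0.14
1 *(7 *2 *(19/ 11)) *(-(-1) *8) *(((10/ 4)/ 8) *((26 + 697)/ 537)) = 160265/ 1969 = 81.39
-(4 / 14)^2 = -4 / 49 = -0.08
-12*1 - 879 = -891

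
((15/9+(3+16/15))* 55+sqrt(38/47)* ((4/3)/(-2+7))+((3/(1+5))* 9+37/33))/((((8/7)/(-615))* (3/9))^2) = 11119815* sqrt(1786)/752+1177755205725/1408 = 837098781.98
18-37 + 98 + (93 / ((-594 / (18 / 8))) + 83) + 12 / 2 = 14753 / 88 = 167.65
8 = 8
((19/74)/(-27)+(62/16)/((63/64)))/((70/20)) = 54923/48951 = 1.12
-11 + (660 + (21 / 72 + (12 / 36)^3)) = 140255 / 216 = 649.33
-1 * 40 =-40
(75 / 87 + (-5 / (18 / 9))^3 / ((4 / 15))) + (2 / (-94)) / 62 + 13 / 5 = -55.13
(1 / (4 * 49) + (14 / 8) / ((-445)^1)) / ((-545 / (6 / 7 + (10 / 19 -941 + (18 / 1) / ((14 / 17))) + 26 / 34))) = 248799 / 126442834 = 0.00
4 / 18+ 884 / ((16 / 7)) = 13931 / 36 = 386.97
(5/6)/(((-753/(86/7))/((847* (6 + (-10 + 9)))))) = -130075/2259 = -57.58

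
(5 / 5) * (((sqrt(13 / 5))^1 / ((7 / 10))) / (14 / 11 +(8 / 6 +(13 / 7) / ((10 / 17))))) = 660 * sqrt(65) / 13313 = 0.40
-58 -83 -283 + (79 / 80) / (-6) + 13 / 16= -203209 / 480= -423.35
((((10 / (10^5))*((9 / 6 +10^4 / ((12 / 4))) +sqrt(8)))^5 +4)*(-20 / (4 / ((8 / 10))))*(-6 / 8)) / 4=801442125328749029*sqrt(2) / 86400000000000000000000 +3113607229554042953191049 / 1036800000000000000000000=3.00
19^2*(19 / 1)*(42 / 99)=96026 / 33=2909.88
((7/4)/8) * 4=0.88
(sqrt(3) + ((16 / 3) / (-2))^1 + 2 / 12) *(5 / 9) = -25 / 18 + 5 *sqrt(3) / 9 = -0.43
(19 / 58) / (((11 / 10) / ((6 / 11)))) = 570 / 3509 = 0.16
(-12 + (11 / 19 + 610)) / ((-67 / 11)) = -125103 / 1273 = -98.27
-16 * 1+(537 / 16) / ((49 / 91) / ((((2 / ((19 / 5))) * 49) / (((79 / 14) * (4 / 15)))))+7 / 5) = 8148359 / 1094176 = 7.45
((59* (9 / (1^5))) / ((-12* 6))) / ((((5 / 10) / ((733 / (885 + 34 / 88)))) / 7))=-3330019 / 38957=-85.48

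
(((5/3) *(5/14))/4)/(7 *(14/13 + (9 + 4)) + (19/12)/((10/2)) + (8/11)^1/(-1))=17875/11787118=0.00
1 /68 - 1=-67 /68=-0.99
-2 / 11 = -0.18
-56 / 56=-1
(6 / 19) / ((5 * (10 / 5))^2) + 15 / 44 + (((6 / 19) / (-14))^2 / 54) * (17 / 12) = 120511453 / 350242200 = 0.34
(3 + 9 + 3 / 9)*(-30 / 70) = -37 / 7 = -5.29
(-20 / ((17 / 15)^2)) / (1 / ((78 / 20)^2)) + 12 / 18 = -204757 / 867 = -236.17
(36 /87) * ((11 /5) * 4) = 528 /145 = 3.64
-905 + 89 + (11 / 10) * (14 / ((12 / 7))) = -48421 / 60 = -807.02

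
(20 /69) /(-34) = -10 /1173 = -0.01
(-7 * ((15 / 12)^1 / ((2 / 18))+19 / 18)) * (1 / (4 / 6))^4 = -27909 / 64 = -436.08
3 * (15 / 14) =45 / 14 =3.21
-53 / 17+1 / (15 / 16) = -2.05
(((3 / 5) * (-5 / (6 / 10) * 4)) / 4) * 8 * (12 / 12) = -40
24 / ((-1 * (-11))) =24 / 11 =2.18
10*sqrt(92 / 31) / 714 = 10*sqrt(713) / 11067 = 0.02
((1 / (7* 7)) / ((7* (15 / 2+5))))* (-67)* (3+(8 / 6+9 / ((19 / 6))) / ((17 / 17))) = -54806 / 488775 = -0.11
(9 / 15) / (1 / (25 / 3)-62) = -15 / 1547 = -0.01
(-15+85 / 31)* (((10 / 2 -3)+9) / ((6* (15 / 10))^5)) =-4180 / 1830519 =-0.00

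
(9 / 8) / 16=9 / 128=0.07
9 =9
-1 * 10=-10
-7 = -7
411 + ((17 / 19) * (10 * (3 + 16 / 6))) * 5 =37877 / 57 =664.51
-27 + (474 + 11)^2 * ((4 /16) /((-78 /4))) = -3042.71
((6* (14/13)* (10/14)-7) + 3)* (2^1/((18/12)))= 32/39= 0.82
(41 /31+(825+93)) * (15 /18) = 142495 /186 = 766.10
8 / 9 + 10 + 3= 125 / 9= 13.89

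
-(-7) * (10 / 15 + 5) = 119 / 3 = 39.67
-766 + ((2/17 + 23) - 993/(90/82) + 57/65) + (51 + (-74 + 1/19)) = -105165181/62985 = -1669.69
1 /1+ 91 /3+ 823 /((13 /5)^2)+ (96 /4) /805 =153.11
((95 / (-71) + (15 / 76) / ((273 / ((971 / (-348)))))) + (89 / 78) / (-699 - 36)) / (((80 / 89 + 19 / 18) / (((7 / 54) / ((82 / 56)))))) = -2142368748953 / 35254453274820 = -0.06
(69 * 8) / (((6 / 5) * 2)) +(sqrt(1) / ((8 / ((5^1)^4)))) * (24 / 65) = 3365 / 13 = 258.85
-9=-9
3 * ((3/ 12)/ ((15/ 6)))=3/ 10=0.30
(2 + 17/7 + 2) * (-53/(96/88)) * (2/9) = -2915/42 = -69.40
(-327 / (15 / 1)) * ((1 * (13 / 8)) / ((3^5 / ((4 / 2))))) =-1417 / 4860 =-0.29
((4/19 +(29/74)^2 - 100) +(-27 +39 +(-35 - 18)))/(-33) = 1330211/312132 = 4.26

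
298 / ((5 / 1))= 298 / 5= 59.60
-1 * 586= -586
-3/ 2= -1.50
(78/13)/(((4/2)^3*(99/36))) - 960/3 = -3517/11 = -319.73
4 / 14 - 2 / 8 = 1 / 28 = 0.04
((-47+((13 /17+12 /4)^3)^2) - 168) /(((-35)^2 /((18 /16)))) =571769094609 /236548176200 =2.42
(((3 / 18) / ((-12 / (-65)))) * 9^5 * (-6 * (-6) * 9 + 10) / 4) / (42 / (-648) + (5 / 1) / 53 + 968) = 101915326305 / 22164004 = 4598.24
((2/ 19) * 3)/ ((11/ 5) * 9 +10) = 30/ 2831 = 0.01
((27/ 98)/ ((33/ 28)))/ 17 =18/ 1309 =0.01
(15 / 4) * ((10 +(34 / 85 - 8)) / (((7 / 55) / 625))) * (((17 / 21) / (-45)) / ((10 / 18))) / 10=-14025 / 98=-143.11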